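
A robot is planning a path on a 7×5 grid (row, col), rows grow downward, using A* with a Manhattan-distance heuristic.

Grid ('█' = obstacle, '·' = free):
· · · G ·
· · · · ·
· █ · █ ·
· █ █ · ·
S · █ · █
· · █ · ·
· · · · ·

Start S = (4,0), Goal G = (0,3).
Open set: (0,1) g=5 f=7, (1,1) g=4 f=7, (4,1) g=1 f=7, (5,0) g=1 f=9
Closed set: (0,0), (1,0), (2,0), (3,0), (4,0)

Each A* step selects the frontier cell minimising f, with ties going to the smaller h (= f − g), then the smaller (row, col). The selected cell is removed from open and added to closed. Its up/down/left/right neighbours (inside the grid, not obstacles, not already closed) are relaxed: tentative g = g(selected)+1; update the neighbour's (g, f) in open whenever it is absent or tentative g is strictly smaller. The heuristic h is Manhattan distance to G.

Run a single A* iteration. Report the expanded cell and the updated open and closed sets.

expanded=(0,1); open=[(0,2) g=6 f=7, (1,1) g=4 f=7, (4,1) g=1 f=7, (5,0) g=1 f=9]; closed=[(0,0), (0,1), (1,0), (2,0), (3,0), (4,0)]

step 1: expand (0,1) (f=7, h=2) → closed; open now [(0,2) g=6 f=7, (1,1) g=4 f=7, (4,1) g=1 f=7, (5,0) g=1 f=9]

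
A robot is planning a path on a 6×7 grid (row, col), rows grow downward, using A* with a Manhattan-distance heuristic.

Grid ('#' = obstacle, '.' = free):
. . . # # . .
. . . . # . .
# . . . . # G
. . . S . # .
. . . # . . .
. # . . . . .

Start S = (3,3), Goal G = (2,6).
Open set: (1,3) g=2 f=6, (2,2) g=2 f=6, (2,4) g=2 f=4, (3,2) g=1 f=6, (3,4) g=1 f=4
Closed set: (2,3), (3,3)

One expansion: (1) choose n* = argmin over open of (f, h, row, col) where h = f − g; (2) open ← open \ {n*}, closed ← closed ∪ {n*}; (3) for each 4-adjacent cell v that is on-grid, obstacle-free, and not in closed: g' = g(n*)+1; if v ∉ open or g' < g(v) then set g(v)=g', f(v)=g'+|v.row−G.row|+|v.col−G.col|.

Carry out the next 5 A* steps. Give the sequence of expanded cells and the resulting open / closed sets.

step 1: expand (2,4) (f=4, h=2) → closed; open now [(1,3) g=2 f=6, (2,2) g=2 f=6, (3,2) g=1 f=6, (3,4) g=1 f=4]
step 2: expand (3,4) (f=4, h=3) → closed; open now [(1,3) g=2 f=6, (2,2) g=2 f=6, (3,2) g=1 f=6, (4,4) g=2 f=6]
step 3: expand (1,3) (f=6, h=4) → closed; open now [(1,2) g=3 f=8, (2,2) g=2 f=6, (3,2) g=1 f=6, (4,4) g=2 f=6]
step 4: expand (2,2) (f=6, h=4) → closed; open now [(1,2) g=3 f=8, (2,1) g=3 f=8, (3,2) g=1 f=6, (4,4) g=2 f=6]
step 5: expand (4,4) (f=6, h=4) → closed; open now [(1,2) g=3 f=8, (2,1) g=3 f=8, (3,2) g=1 f=6, (4,5) g=3 f=6, (5,4) g=3 f=8]

order=[(2,4) → (3,4) → (1,3) → (2,2) → (4,4)]; open=[(1,2) g=3 f=8, (2,1) g=3 f=8, (3,2) g=1 f=6, (4,5) g=3 f=6, (5,4) g=3 f=8]; closed=[(1,3), (2,2), (2,3), (2,4), (3,3), (3,4), (4,4)]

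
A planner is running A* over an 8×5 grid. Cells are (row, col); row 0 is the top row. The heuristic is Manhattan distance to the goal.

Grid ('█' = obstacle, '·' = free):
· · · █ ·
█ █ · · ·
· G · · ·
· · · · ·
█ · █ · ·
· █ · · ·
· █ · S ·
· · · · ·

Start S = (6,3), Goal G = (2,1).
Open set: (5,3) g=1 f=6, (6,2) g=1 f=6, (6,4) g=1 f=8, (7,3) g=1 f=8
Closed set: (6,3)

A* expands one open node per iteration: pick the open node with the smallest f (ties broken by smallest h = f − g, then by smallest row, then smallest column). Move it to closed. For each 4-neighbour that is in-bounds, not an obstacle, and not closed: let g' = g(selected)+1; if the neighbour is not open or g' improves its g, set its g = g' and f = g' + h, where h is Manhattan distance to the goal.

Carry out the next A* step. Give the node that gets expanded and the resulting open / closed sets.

step 1: expand (5,3) (f=6, h=5) → closed; open now [(4,3) g=2 f=6, (5,2) g=2 f=6, (5,4) g=2 f=8, (6,2) g=1 f=6, (6,4) g=1 f=8, (7,3) g=1 f=8]

expanded=(5,3); open=[(4,3) g=2 f=6, (5,2) g=2 f=6, (5,4) g=2 f=8, (6,2) g=1 f=6, (6,4) g=1 f=8, (7,3) g=1 f=8]; closed=[(5,3), (6,3)]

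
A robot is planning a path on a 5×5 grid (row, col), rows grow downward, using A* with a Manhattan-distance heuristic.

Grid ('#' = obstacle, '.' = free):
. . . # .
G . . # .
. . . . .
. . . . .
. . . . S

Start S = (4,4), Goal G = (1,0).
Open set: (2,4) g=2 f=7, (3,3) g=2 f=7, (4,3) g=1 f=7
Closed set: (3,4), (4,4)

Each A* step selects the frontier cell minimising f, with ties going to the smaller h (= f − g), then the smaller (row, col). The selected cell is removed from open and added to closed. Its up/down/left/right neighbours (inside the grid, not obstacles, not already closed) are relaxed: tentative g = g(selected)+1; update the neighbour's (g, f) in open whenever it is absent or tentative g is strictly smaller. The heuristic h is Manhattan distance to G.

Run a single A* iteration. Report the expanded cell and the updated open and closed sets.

step 1: expand (2,4) (f=7, h=5) → closed; open now [(1,4) g=3 f=7, (2,3) g=3 f=7, (3,3) g=2 f=7, (4,3) g=1 f=7]

expanded=(2,4); open=[(1,4) g=3 f=7, (2,3) g=3 f=7, (3,3) g=2 f=7, (4,3) g=1 f=7]; closed=[(2,4), (3,4), (4,4)]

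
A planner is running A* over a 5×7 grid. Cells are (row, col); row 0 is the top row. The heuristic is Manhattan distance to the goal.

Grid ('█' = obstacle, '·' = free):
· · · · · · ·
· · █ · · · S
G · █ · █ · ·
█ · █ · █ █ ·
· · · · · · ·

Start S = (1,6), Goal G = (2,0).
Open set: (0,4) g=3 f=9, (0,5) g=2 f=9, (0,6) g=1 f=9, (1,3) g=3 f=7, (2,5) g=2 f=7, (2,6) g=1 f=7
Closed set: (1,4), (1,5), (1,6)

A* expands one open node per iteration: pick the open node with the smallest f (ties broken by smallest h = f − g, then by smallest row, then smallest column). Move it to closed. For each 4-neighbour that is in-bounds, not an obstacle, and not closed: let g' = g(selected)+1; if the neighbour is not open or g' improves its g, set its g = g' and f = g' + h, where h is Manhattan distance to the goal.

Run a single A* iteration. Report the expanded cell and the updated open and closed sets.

expanded=(1,3); open=[(0,3) g=4 f=9, (0,4) g=3 f=9, (0,5) g=2 f=9, (0,6) g=1 f=9, (2,3) g=4 f=7, (2,5) g=2 f=7, (2,6) g=1 f=7]; closed=[(1,3), (1,4), (1,5), (1,6)]

step 1: expand (1,3) (f=7, h=4) → closed; open now [(0,3) g=4 f=9, (0,4) g=3 f=9, (0,5) g=2 f=9, (0,6) g=1 f=9, (2,3) g=4 f=7, (2,5) g=2 f=7, (2,6) g=1 f=7]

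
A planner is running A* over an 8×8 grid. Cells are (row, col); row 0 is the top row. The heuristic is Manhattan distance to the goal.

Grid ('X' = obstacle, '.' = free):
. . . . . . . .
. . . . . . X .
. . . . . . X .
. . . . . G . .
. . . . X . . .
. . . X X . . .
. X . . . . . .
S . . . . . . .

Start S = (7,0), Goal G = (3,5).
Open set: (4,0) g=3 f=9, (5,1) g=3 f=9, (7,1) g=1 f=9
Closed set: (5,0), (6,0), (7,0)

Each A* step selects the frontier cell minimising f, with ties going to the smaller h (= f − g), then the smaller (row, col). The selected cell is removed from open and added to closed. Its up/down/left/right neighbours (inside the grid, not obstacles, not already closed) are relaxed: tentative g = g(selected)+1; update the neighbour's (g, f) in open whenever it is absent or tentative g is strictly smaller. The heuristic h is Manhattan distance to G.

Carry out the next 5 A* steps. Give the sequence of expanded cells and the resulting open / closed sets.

order=[(4,0) → (3,0) → (3,1) → (3,2) → (3,3)]; open=[(2,0) g=5 f=11, (2,1) g=6 f=11, (2,2) g=7 f=11, (2,3) g=8 f=11, (3,4) g=8 f=9, (4,1) g=4 f=9, (4,2) g=7 f=11, (4,3) g=8 f=11, (5,1) g=3 f=9, (7,1) g=1 f=9]; closed=[(3,0), (3,1), (3,2), (3,3), (4,0), (5,0), (6,0), (7,0)]

step 1: expand (4,0) (f=9, h=6) → closed; open now [(3,0) g=4 f=9, (4,1) g=4 f=9, (5,1) g=3 f=9, (7,1) g=1 f=9]
step 2: expand (3,0) (f=9, h=5) → closed; open now [(2,0) g=5 f=11, (3,1) g=5 f=9, (4,1) g=4 f=9, (5,1) g=3 f=9, (7,1) g=1 f=9]
step 3: expand (3,1) (f=9, h=4) → closed; open now [(2,0) g=5 f=11, (2,1) g=6 f=11, (3,2) g=6 f=9, (4,1) g=4 f=9, (5,1) g=3 f=9, (7,1) g=1 f=9]
step 4: expand (3,2) (f=9, h=3) → closed; open now [(2,0) g=5 f=11, (2,1) g=6 f=11, (2,2) g=7 f=11, (3,3) g=7 f=9, (4,1) g=4 f=9, (4,2) g=7 f=11, (5,1) g=3 f=9, (7,1) g=1 f=9]
step 5: expand (3,3) (f=9, h=2) → closed; open now [(2,0) g=5 f=11, (2,1) g=6 f=11, (2,2) g=7 f=11, (2,3) g=8 f=11, (3,4) g=8 f=9, (4,1) g=4 f=9, (4,2) g=7 f=11, (4,3) g=8 f=11, (5,1) g=3 f=9, (7,1) g=1 f=9]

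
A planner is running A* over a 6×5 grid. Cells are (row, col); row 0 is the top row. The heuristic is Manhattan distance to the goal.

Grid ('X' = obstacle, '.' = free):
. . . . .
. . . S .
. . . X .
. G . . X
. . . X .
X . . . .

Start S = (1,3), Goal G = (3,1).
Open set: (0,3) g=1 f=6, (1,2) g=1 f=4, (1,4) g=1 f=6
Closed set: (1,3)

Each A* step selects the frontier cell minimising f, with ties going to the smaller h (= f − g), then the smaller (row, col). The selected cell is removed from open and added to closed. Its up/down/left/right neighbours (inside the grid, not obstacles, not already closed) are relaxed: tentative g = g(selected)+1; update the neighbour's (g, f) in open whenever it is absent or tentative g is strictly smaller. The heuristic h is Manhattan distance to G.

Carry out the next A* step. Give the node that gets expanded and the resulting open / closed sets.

expanded=(1,2); open=[(0,2) g=2 f=6, (0,3) g=1 f=6, (1,1) g=2 f=4, (1,4) g=1 f=6, (2,2) g=2 f=4]; closed=[(1,2), (1,3)]

step 1: expand (1,2) (f=4, h=3) → closed; open now [(0,2) g=2 f=6, (0,3) g=1 f=6, (1,1) g=2 f=4, (1,4) g=1 f=6, (2,2) g=2 f=4]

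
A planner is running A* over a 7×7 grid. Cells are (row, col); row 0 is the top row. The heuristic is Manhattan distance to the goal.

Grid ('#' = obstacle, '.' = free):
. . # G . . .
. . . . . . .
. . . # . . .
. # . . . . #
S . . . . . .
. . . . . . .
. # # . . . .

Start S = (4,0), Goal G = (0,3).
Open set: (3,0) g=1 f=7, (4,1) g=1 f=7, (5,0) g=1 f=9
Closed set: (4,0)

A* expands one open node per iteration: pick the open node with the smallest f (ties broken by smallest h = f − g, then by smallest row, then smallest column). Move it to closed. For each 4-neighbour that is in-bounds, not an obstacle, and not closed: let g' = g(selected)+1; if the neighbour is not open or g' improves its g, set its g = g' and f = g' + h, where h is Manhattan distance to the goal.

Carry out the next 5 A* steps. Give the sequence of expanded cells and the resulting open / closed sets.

step 1: expand (3,0) (f=7, h=6) → closed; open now [(2,0) g=2 f=7, (4,1) g=1 f=7, (5,0) g=1 f=9]
step 2: expand (2,0) (f=7, h=5) → closed; open now [(1,0) g=3 f=7, (2,1) g=3 f=7, (4,1) g=1 f=7, (5,0) g=1 f=9]
step 3: expand (1,0) (f=7, h=4) → closed; open now [(0,0) g=4 f=7, (1,1) g=4 f=7, (2,1) g=3 f=7, (4,1) g=1 f=7, (5,0) g=1 f=9]
step 4: expand (0,0) (f=7, h=3) → closed; open now [(0,1) g=5 f=7, (1,1) g=4 f=7, (2,1) g=3 f=7, (4,1) g=1 f=7, (5,0) g=1 f=9]
step 5: expand (0,1) (f=7, h=2) → closed; open now [(1,1) g=4 f=7, (2,1) g=3 f=7, (4,1) g=1 f=7, (5,0) g=1 f=9]

order=[(3,0) → (2,0) → (1,0) → (0,0) → (0,1)]; open=[(1,1) g=4 f=7, (2,1) g=3 f=7, (4,1) g=1 f=7, (5,0) g=1 f=9]; closed=[(0,0), (0,1), (1,0), (2,0), (3,0), (4,0)]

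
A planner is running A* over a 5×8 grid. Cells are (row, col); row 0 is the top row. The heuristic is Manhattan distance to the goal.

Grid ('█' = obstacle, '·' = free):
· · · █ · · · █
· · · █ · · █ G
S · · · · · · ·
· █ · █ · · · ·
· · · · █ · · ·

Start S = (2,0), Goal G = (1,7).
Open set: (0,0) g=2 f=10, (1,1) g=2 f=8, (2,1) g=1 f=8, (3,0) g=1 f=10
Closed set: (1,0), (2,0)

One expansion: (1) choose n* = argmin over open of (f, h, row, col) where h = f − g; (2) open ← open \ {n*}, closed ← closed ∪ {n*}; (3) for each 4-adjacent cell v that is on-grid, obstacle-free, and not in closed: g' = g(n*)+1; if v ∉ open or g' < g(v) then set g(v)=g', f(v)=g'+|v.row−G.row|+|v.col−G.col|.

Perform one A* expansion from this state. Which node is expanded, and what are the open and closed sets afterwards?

step 1: expand (1,1) (f=8, h=6) → closed; open now [(0,0) g=2 f=10, (0,1) g=3 f=10, (1,2) g=3 f=8, (2,1) g=1 f=8, (3,0) g=1 f=10]

expanded=(1,1); open=[(0,0) g=2 f=10, (0,1) g=3 f=10, (1,2) g=3 f=8, (2,1) g=1 f=8, (3,0) g=1 f=10]; closed=[(1,0), (1,1), (2,0)]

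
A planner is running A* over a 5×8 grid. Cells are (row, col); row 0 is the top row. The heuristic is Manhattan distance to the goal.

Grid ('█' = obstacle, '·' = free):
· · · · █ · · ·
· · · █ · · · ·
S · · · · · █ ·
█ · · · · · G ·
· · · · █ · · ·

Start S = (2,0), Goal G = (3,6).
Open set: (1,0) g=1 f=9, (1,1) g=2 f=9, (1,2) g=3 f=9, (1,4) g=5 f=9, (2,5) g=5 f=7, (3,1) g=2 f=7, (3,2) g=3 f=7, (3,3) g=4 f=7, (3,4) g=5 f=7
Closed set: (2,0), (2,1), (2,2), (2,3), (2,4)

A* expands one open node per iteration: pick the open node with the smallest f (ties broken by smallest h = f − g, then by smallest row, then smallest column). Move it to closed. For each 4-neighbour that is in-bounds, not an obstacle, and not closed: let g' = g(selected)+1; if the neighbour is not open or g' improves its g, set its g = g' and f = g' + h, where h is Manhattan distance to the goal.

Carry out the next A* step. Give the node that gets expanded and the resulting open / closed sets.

expanded=(2,5); open=[(1,0) g=1 f=9, (1,1) g=2 f=9, (1,2) g=3 f=9, (1,4) g=5 f=9, (1,5) g=6 f=9, (3,1) g=2 f=7, (3,2) g=3 f=7, (3,3) g=4 f=7, (3,4) g=5 f=7, (3,5) g=6 f=7]; closed=[(2,0), (2,1), (2,2), (2,3), (2,4), (2,5)]

step 1: expand (2,5) (f=7, h=2) → closed; open now [(1,0) g=1 f=9, (1,1) g=2 f=9, (1,2) g=3 f=9, (1,4) g=5 f=9, (1,5) g=6 f=9, (3,1) g=2 f=7, (3,2) g=3 f=7, (3,3) g=4 f=7, (3,4) g=5 f=7, (3,5) g=6 f=7]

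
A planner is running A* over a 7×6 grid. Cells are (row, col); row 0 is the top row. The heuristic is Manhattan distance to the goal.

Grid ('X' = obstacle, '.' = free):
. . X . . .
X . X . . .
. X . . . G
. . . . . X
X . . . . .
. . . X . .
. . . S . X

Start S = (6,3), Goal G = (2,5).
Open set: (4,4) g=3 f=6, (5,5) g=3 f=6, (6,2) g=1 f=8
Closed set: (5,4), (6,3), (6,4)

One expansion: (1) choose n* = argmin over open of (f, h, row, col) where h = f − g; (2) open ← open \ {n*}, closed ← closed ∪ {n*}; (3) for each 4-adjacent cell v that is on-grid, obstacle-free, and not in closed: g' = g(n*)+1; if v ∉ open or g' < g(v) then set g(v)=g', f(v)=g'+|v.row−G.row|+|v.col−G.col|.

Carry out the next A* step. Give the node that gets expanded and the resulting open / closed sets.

step 1: expand (4,4) (f=6, h=3) → closed; open now [(3,4) g=4 f=6, (4,3) g=4 f=8, (4,5) g=4 f=6, (5,5) g=3 f=6, (6,2) g=1 f=8]

expanded=(4,4); open=[(3,4) g=4 f=6, (4,3) g=4 f=8, (4,5) g=4 f=6, (5,5) g=3 f=6, (6,2) g=1 f=8]; closed=[(4,4), (5,4), (6,3), (6,4)]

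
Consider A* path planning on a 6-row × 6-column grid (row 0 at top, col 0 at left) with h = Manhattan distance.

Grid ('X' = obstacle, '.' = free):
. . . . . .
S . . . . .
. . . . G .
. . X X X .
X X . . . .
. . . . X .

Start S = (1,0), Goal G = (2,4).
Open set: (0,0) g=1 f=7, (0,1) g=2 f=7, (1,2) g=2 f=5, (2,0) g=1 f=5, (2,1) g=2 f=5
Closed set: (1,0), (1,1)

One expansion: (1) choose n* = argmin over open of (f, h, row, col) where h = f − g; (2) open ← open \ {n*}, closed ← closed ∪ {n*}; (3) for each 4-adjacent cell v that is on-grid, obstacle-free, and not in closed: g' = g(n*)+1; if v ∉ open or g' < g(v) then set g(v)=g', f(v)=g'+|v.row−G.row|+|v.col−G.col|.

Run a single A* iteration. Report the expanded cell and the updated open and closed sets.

step 1: expand (1,2) (f=5, h=3) → closed; open now [(0,0) g=1 f=7, (0,1) g=2 f=7, (0,2) g=3 f=7, (1,3) g=3 f=5, (2,0) g=1 f=5, (2,1) g=2 f=5, (2,2) g=3 f=5]

expanded=(1,2); open=[(0,0) g=1 f=7, (0,1) g=2 f=7, (0,2) g=3 f=7, (1,3) g=3 f=5, (2,0) g=1 f=5, (2,1) g=2 f=5, (2,2) g=3 f=5]; closed=[(1,0), (1,1), (1,2)]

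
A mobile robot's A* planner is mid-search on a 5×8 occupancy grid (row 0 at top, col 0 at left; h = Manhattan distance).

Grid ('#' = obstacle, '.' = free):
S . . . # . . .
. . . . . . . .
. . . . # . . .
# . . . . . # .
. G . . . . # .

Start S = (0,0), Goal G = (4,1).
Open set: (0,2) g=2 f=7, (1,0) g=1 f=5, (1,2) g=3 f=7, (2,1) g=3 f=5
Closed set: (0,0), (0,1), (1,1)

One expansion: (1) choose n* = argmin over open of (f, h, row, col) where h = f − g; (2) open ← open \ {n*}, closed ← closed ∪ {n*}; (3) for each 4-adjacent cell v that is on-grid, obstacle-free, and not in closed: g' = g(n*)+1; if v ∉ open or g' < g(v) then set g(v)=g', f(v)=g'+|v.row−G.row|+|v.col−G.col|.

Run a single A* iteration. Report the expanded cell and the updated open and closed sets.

step 1: expand (2,1) (f=5, h=2) → closed; open now [(0,2) g=2 f=7, (1,0) g=1 f=5, (1,2) g=3 f=7, (2,0) g=4 f=7, (2,2) g=4 f=7, (3,1) g=4 f=5]

expanded=(2,1); open=[(0,2) g=2 f=7, (1,0) g=1 f=5, (1,2) g=3 f=7, (2,0) g=4 f=7, (2,2) g=4 f=7, (3,1) g=4 f=5]; closed=[(0,0), (0,1), (1,1), (2,1)]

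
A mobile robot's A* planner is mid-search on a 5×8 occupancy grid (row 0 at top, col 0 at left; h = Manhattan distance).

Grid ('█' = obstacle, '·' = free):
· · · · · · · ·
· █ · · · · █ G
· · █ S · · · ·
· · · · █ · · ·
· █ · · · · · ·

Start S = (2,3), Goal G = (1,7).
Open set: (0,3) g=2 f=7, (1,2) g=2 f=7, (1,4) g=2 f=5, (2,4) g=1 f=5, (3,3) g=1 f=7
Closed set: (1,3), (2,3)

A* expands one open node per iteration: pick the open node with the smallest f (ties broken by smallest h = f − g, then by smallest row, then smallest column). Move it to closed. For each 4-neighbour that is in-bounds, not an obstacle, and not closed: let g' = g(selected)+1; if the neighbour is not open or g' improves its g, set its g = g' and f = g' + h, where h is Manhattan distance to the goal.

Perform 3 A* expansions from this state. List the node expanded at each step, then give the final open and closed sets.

step 1: expand (1,4) (f=5, h=3) → closed; open now [(0,3) g=2 f=7, (0,4) g=3 f=7, (1,2) g=2 f=7, (1,5) g=3 f=5, (2,4) g=1 f=5, (3,3) g=1 f=7]
step 2: expand (1,5) (f=5, h=2) → closed; open now [(0,3) g=2 f=7, (0,4) g=3 f=7, (0,5) g=4 f=7, (1,2) g=2 f=7, (2,4) g=1 f=5, (2,5) g=4 f=7, (3,3) g=1 f=7]
step 3: expand (2,4) (f=5, h=4) → closed; open now [(0,3) g=2 f=7, (0,4) g=3 f=7, (0,5) g=4 f=7, (1,2) g=2 f=7, (2,5) g=2 f=5, (3,3) g=1 f=7]

order=[(1,4) → (1,5) → (2,4)]; open=[(0,3) g=2 f=7, (0,4) g=3 f=7, (0,5) g=4 f=7, (1,2) g=2 f=7, (2,5) g=2 f=5, (3,3) g=1 f=7]; closed=[(1,3), (1,4), (1,5), (2,3), (2,4)]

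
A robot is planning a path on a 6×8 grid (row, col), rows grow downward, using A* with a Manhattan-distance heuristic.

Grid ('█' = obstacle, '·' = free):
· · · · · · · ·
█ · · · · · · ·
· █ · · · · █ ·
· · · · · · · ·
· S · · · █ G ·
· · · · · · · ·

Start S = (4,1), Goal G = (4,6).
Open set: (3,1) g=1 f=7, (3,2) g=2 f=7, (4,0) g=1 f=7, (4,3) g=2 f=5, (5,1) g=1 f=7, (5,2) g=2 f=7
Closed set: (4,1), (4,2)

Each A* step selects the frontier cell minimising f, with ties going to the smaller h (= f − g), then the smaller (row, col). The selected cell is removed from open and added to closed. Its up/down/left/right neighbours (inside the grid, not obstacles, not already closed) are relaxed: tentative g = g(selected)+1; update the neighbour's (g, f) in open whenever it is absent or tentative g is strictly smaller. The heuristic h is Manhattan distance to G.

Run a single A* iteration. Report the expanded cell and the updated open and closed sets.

expanded=(4,3); open=[(3,1) g=1 f=7, (3,2) g=2 f=7, (3,3) g=3 f=7, (4,0) g=1 f=7, (4,4) g=3 f=5, (5,1) g=1 f=7, (5,2) g=2 f=7, (5,3) g=3 f=7]; closed=[(4,1), (4,2), (4,3)]

step 1: expand (4,3) (f=5, h=3) → closed; open now [(3,1) g=1 f=7, (3,2) g=2 f=7, (3,3) g=3 f=7, (4,0) g=1 f=7, (4,4) g=3 f=5, (5,1) g=1 f=7, (5,2) g=2 f=7, (5,3) g=3 f=7]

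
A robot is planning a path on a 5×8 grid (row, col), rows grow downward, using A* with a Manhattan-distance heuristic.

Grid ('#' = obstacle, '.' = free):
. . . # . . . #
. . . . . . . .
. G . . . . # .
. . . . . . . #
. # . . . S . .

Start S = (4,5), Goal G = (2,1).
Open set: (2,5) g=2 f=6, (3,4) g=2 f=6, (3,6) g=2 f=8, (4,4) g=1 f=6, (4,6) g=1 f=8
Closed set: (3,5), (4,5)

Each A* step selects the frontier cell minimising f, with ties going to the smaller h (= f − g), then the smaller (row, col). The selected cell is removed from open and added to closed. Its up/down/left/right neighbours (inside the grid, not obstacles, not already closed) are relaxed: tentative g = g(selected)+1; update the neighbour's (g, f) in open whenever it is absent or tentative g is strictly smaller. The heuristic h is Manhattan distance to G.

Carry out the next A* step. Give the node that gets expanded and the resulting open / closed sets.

step 1: expand (2,5) (f=6, h=4) → closed; open now [(1,5) g=3 f=8, (2,4) g=3 f=6, (3,4) g=2 f=6, (3,6) g=2 f=8, (4,4) g=1 f=6, (4,6) g=1 f=8]

expanded=(2,5); open=[(1,5) g=3 f=8, (2,4) g=3 f=6, (3,4) g=2 f=6, (3,6) g=2 f=8, (4,4) g=1 f=6, (4,6) g=1 f=8]; closed=[(2,5), (3,5), (4,5)]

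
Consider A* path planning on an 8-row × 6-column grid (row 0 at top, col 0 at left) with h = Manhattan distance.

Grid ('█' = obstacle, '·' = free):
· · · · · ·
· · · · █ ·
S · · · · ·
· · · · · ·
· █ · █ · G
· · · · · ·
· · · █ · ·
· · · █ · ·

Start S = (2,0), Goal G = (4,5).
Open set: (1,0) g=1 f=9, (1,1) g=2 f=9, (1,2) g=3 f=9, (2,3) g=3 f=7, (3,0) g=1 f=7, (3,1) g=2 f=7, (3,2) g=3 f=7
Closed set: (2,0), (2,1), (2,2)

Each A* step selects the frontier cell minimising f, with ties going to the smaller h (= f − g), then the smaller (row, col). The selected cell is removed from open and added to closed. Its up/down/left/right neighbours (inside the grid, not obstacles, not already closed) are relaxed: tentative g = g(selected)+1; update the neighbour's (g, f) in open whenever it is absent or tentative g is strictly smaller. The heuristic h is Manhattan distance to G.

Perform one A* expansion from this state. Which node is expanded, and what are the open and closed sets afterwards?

step 1: expand (2,3) (f=7, h=4) → closed; open now [(1,0) g=1 f=9, (1,1) g=2 f=9, (1,2) g=3 f=9, (1,3) g=4 f=9, (2,4) g=4 f=7, (3,0) g=1 f=7, (3,1) g=2 f=7, (3,2) g=3 f=7, (3,3) g=4 f=7]

expanded=(2,3); open=[(1,0) g=1 f=9, (1,1) g=2 f=9, (1,2) g=3 f=9, (1,3) g=4 f=9, (2,4) g=4 f=7, (3,0) g=1 f=7, (3,1) g=2 f=7, (3,2) g=3 f=7, (3,3) g=4 f=7]; closed=[(2,0), (2,1), (2,2), (2,3)]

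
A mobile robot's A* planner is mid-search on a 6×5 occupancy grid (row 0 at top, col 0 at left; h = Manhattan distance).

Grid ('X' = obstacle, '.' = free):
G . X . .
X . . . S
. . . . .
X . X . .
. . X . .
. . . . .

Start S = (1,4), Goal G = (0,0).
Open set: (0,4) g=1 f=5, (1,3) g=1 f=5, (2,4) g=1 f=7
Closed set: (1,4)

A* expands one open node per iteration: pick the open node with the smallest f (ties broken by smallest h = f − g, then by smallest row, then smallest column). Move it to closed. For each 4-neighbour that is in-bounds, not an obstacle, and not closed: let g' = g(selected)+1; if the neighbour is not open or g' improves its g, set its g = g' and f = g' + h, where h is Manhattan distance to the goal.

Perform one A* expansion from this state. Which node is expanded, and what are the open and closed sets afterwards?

step 1: expand (0,4) (f=5, h=4) → closed; open now [(0,3) g=2 f=5, (1,3) g=1 f=5, (2,4) g=1 f=7]

expanded=(0,4); open=[(0,3) g=2 f=5, (1,3) g=1 f=5, (2,4) g=1 f=7]; closed=[(0,4), (1,4)]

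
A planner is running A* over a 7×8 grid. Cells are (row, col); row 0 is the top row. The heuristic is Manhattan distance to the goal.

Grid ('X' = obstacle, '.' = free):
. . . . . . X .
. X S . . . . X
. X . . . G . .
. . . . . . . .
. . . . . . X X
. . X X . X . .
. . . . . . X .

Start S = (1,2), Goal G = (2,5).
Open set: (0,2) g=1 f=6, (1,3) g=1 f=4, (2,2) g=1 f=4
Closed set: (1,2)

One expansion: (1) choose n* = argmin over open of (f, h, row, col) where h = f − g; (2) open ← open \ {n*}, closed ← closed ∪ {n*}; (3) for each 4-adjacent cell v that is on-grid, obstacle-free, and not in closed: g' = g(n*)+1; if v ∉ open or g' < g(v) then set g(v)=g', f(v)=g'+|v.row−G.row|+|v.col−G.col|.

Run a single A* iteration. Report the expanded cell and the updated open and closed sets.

step 1: expand (1,3) (f=4, h=3) → closed; open now [(0,2) g=1 f=6, (0,3) g=2 f=6, (1,4) g=2 f=4, (2,2) g=1 f=4, (2,3) g=2 f=4]

expanded=(1,3); open=[(0,2) g=1 f=6, (0,3) g=2 f=6, (1,4) g=2 f=4, (2,2) g=1 f=4, (2,3) g=2 f=4]; closed=[(1,2), (1,3)]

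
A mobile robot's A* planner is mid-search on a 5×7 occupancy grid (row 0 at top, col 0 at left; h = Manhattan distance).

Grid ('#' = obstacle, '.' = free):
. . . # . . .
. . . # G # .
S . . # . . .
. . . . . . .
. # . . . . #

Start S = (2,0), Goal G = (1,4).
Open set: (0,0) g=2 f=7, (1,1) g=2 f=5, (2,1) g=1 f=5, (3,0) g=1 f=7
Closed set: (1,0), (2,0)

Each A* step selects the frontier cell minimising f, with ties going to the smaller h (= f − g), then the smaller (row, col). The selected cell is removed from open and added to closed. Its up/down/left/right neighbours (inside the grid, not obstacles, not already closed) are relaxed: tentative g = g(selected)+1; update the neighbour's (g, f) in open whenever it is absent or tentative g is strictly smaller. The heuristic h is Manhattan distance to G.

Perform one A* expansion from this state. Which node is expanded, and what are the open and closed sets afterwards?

expanded=(1,1); open=[(0,0) g=2 f=7, (0,1) g=3 f=7, (1,2) g=3 f=5, (2,1) g=1 f=5, (3,0) g=1 f=7]; closed=[(1,0), (1,1), (2,0)]

step 1: expand (1,1) (f=5, h=3) → closed; open now [(0,0) g=2 f=7, (0,1) g=3 f=7, (1,2) g=3 f=5, (2,1) g=1 f=5, (3,0) g=1 f=7]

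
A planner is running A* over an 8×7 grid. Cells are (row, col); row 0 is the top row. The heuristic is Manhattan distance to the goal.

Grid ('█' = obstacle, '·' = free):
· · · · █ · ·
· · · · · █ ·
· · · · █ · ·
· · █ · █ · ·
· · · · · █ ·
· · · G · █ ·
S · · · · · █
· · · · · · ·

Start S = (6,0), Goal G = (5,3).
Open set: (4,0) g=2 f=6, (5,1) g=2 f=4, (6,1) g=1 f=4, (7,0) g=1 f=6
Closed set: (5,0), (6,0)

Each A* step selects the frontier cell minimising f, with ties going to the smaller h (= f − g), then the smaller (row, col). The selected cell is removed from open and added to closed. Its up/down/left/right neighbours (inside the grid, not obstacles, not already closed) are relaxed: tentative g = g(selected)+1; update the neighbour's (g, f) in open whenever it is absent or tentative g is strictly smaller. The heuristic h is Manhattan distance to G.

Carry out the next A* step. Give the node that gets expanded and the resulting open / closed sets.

step 1: expand (5,1) (f=4, h=2) → closed; open now [(4,0) g=2 f=6, (4,1) g=3 f=6, (5,2) g=3 f=4, (6,1) g=1 f=4, (7,0) g=1 f=6]

expanded=(5,1); open=[(4,0) g=2 f=6, (4,1) g=3 f=6, (5,2) g=3 f=4, (6,1) g=1 f=4, (7,0) g=1 f=6]; closed=[(5,0), (5,1), (6,0)]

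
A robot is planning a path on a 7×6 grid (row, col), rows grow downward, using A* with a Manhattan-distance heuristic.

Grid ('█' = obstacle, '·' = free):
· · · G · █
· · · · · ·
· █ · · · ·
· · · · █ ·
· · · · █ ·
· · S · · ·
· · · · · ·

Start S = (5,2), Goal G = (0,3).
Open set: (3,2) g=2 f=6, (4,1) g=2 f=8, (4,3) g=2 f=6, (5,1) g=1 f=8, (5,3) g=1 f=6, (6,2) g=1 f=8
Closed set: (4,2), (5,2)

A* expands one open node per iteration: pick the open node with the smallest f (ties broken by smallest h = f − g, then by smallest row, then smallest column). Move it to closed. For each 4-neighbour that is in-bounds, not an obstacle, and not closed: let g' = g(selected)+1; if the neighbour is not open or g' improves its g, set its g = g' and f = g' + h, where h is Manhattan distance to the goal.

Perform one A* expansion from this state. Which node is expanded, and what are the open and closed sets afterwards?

expanded=(3,2); open=[(2,2) g=3 f=6, (3,1) g=3 f=8, (3,3) g=3 f=6, (4,1) g=2 f=8, (4,3) g=2 f=6, (5,1) g=1 f=8, (5,3) g=1 f=6, (6,2) g=1 f=8]; closed=[(3,2), (4,2), (5,2)]

step 1: expand (3,2) (f=6, h=4) → closed; open now [(2,2) g=3 f=6, (3,1) g=3 f=8, (3,3) g=3 f=6, (4,1) g=2 f=8, (4,3) g=2 f=6, (5,1) g=1 f=8, (5,3) g=1 f=6, (6,2) g=1 f=8]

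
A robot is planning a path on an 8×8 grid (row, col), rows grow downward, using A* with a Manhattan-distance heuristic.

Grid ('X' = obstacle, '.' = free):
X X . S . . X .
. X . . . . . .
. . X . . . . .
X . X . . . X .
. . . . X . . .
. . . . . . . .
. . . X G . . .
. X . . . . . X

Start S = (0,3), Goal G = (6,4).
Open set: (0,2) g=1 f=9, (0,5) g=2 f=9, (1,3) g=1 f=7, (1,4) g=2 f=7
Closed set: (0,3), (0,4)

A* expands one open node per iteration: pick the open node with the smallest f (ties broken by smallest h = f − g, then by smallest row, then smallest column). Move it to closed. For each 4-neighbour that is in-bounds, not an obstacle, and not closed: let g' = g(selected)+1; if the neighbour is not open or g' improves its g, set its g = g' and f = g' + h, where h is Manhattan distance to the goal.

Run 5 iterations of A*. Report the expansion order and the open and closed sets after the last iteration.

order=[(1,4) → (2,4) → (3,4) → (1,3) → (2,3)]; open=[(0,2) g=1 f=9, (0,5) g=2 f=9, (1,2) g=2 f=9, (1,5) g=3 f=9, (2,5) g=4 f=9, (3,3) g=3 f=7, (3,5) g=5 f=9]; closed=[(0,3), (0,4), (1,3), (1,4), (2,3), (2,4), (3,4)]

step 1: expand (1,4) (f=7, h=5) → closed; open now [(0,2) g=1 f=9, (0,5) g=2 f=9, (1,3) g=1 f=7, (1,5) g=3 f=9, (2,4) g=3 f=7]
step 2: expand (2,4) (f=7, h=4) → closed; open now [(0,2) g=1 f=9, (0,5) g=2 f=9, (1,3) g=1 f=7, (1,5) g=3 f=9, (2,3) g=4 f=9, (2,5) g=4 f=9, (3,4) g=4 f=7]
step 3: expand (3,4) (f=7, h=3) → closed; open now [(0,2) g=1 f=9, (0,5) g=2 f=9, (1,3) g=1 f=7, (1,5) g=3 f=9, (2,3) g=4 f=9, (2,5) g=4 f=9, (3,3) g=5 f=9, (3,5) g=5 f=9]
step 4: expand (1,3) (f=7, h=6) → closed; open now [(0,2) g=1 f=9, (0,5) g=2 f=9, (1,2) g=2 f=9, (1,5) g=3 f=9, (2,3) g=2 f=7, (2,5) g=4 f=9, (3,3) g=5 f=9, (3,5) g=5 f=9]
step 5: expand (2,3) (f=7, h=5) → closed; open now [(0,2) g=1 f=9, (0,5) g=2 f=9, (1,2) g=2 f=9, (1,5) g=3 f=9, (2,5) g=4 f=9, (3,3) g=3 f=7, (3,5) g=5 f=9]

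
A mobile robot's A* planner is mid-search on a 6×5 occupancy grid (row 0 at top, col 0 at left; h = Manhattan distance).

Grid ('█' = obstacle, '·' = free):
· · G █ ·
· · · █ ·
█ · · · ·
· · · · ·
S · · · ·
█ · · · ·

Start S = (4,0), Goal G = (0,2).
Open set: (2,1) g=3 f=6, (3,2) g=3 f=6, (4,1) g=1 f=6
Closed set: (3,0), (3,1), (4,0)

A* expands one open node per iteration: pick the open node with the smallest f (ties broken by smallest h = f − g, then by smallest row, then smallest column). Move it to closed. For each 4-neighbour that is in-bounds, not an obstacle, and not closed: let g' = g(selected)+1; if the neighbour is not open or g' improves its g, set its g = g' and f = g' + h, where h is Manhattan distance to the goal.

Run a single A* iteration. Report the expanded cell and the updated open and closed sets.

expanded=(2,1); open=[(1,1) g=4 f=6, (2,2) g=4 f=6, (3,2) g=3 f=6, (4,1) g=1 f=6]; closed=[(2,1), (3,0), (3,1), (4,0)]

step 1: expand (2,1) (f=6, h=3) → closed; open now [(1,1) g=4 f=6, (2,2) g=4 f=6, (3,2) g=3 f=6, (4,1) g=1 f=6]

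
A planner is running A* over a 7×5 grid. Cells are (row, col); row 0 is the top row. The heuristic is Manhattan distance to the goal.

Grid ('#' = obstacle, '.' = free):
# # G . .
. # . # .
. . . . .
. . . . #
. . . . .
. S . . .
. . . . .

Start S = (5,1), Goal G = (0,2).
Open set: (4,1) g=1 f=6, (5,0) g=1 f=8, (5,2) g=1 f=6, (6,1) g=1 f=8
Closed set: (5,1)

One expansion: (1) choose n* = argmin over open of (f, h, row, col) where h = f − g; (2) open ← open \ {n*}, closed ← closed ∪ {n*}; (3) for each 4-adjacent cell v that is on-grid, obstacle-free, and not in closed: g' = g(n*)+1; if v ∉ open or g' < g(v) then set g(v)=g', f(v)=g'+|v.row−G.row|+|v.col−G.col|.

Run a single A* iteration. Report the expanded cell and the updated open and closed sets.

expanded=(4,1); open=[(3,1) g=2 f=6, (4,0) g=2 f=8, (4,2) g=2 f=6, (5,0) g=1 f=8, (5,2) g=1 f=6, (6,1) g=1 f=8]; closed=[(4,1), (5,1)]

step 1: expand (4,1) (f=6, h=5) → closed; open now [(3,1) g=2 f=6, (4,0) g=2 f=8, (4,2) g=2 f=6, (5,0) g=1 f=8, (5,2) g=1 f=6, (6,1) g=1 f=8]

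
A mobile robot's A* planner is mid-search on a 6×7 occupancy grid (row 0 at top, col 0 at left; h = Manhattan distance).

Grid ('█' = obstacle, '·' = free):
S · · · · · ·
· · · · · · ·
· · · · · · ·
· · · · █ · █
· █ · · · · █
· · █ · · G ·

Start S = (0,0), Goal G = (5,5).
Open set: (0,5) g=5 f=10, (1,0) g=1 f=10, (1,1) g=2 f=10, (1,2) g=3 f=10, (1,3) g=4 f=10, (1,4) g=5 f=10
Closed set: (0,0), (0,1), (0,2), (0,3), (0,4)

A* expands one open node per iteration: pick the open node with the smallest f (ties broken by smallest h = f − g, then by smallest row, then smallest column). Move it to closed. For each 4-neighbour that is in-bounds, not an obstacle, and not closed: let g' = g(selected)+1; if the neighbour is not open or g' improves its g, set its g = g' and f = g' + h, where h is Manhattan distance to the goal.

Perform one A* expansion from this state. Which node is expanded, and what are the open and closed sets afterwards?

step 1: expand (0,5) (f=10, h=5) → closed; open now [(0,6) g=6 f=12, (1,0) g=1 f=10, (1,1) g=2 f=10, (1,2) g=3 f=10, (1,3) g=4 f=10, (1,4) g=5 f=10, (1,5) g=6 f=10]

expanded=(0,5); open=[(0,6) g=6 f=12, (1,0) g=1 f=10, (1,1) g=2 f=10, (1,2) g=3 f=10, (1,3) g=4 f=10, (1,4) g=5 f=10, (1,5) g=6 f=10]; closed=[(0,0), (0,1), (0,2), (0,3), (0,4), (0,5)]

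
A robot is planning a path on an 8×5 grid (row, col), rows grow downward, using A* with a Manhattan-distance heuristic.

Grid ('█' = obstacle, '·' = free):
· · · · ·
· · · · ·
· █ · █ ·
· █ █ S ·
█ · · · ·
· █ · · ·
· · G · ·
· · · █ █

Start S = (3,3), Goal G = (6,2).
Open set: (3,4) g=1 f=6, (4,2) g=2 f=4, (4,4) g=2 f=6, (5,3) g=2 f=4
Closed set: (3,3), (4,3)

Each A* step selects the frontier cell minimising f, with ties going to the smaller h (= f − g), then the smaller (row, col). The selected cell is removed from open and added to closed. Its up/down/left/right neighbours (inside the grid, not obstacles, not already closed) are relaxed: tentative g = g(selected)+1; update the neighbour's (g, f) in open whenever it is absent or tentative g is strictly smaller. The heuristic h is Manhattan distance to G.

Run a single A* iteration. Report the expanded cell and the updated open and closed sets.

step 1: expand (4,2) (f=4, h=2) → closed; open now [(3,4) g=1 f=6, (4,1) g=3 f=6, (4,4) g=2 f=6, (5,2) g=3 f=4, (5,3) g=2 f=4]

expanded=(4,2); open=[(3,4) g=1 f=6, (4,1) g=3 f=6, (4,4) g=2 f=6, (5,2) g=3 f=4, (5,3) g=2 f=4]; closed=[(3,3), (4,2), (4,3)]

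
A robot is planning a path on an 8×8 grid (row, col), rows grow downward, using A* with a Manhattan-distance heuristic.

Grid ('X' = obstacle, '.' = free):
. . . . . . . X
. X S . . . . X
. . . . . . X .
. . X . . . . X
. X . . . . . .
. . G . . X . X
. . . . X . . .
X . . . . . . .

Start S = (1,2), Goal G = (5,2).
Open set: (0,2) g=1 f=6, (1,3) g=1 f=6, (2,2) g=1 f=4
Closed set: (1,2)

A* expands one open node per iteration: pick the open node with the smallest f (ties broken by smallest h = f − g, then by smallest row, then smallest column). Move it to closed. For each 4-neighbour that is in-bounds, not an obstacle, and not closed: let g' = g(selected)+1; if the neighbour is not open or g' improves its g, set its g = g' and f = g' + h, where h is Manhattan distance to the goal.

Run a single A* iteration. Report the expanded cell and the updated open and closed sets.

step 1: expand (2,2) (f=4, h=3) → closed; open now [(0,2) g=1 f=6, (1,3) g=1 f=6, (2,1) g=2 f=6, (2,3) g=2 f=6]

expanded=(2,2); open=[(0,2) g=1 f=6, (1,3) g=1 f=6, (2,1) g=2 f=6, (2,3) g=2 f=6]; closed=[(1,2), (2,2)]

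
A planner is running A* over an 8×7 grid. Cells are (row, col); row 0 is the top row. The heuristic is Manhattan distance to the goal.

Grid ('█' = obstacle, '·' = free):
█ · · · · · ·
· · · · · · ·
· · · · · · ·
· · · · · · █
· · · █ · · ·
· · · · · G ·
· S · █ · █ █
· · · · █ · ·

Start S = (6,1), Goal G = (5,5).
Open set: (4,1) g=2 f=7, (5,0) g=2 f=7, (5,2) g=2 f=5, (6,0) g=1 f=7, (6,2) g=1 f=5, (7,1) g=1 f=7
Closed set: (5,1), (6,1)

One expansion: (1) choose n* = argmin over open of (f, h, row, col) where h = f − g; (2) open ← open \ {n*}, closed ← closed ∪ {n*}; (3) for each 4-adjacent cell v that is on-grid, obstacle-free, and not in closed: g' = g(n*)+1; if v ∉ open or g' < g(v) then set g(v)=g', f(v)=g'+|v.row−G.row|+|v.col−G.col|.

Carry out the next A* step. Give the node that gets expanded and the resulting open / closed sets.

expanded=(5,2); open=[(4,1) g=2 f=7, (4,2) g=3 f=7, (5,0) g=2 f=7, (5,3) g=3 f=5, (6,0) g=1 f=7, (6,2) g=1 f=5, (7,1) g=1 f=7]; closed=[(5,1), (5,2), (6,1)]

step 1: expand (5,2) (f=5, h=3) → closed; open now [(4,1) g=2 f=7, (4,2) g=3 f=7, (5,0) g=2 f=7, (5,3) g=3 f=5, (6,0) g=1 f=7, (6,2) g=1 f=5, (7,1) g=1 f=7]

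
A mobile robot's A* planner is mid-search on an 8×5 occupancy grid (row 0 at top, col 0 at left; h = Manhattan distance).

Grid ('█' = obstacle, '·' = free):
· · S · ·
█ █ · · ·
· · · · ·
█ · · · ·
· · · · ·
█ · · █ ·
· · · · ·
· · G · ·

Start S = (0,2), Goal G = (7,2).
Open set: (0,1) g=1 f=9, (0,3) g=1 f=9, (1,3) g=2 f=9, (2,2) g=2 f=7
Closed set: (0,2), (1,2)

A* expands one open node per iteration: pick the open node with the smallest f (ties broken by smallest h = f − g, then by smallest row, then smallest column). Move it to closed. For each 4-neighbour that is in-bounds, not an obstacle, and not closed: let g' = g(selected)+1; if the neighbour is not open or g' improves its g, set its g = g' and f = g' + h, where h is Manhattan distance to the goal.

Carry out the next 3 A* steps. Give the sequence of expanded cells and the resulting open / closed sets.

step 1: expand (2,2) (f=7, h=5) → closed; open now [(0,1) g=1 f=9, (0,3) g=1 f=9, (1,3) g=2 f=9, (2,1) g=3 f=9, (2,3) g=3 f=9, (3,2) g=3 f=7]
step 2: expand (3,2) (f=7, h=4) → closed; open now [(0,1) g=1 f=9, (0,3) g=1 f=9, (1,3) g=2 f=9, (2,1) g=3 f=9, (2,3) g=3 f=9, (3,1) g=4 f=9, (3,3) g=4 f=9, (4,2) g=4 f=7]
step 3: expand (4,2) (f=7, h=3) → closed; open now [(0,1) g=1 f=9, (0,3) g=1 f=9, (1,3) g=2 f=9, (2,1) g=3 f=9, (2,3) g=3 f=9, (3,1) g=4 f=9, (3,3) g=4 f=9, (4,1) g=5 f=9, (4,3) g=5 f=9, (5,2) g=5 f=7]

order=[(2,2) → (3,2) → (4,2)]; open=[(0,1) g=1 f=9, (0,3) g=1 f=9, (1,3) g=2 f=9, (2,1) g=3 f=9, (2,3) g=3 f=9, (3,1) g=4 f=9, (3,3) g=4 f=9, (4,1) g=5 f=9, (4,3) g=5 f=9, (5,2) g=5 f=7]; closed=[(0,2), (1,2), (2,2), (3,2), (4,2)]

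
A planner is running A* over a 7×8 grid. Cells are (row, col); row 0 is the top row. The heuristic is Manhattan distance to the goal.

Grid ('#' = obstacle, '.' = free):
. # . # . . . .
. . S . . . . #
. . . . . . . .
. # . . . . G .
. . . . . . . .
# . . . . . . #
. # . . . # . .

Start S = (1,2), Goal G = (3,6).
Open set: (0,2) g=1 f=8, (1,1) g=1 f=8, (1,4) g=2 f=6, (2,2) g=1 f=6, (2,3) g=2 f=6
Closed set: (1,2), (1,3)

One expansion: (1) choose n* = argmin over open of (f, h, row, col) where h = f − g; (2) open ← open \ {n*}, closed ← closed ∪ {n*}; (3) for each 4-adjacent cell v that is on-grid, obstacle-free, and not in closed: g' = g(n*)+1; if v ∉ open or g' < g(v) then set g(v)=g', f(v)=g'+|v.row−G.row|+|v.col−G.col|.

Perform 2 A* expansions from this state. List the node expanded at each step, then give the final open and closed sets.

step 1: expand (1,4) (f=6, h=4) → closed; open now [(0,2) g=1 f=8, (0,4) g=3 f=8, (1,1) g=1 f=8, (1,5) g=3 f=6, (2,2) g=1 f=6, (2,3) g=2 f=6, (2,4) g=3 f=6]
step 2: expand (1,5) (f=6, h=3) → closed; open now [(0,2) g=1 f=8, (0,4) g=3 f=8, (0,5) g=4 f=8, (1,1) g=1 f=8, (1,6) g=4 f=6, (2,2) g=1 f=6, (2,3) g=2 f=6, (2,4) g=3 f=6, (2,5) g=4 f=6]

order=[(1,4) → (1,5)]; open=[(0,2) g=1 f=8, (0,4) g=3 f=8, (0,5) g=4 f=8, (1,1) g=1 f=8, (1,6) g=4 f=6, (2,2) g=1 f=6, (2,3) g=2 f=6, (2,4) g=3 f=6, (2,5) g=4 f=6]; closed=[(1,2), (1,3), (1,4), (1,5)]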